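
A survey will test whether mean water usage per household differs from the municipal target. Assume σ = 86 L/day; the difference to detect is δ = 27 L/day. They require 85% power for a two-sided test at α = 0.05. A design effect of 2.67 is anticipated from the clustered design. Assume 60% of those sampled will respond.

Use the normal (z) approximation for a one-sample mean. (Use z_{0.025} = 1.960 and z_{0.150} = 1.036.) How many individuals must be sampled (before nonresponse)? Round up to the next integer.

n = 406

n = (z_{α/2} + z_β)² · σ² / δ²
  = (1.960 + 1.036)² · 86² / 27²
  = 8.9760 · 7396 / 729
  = 91.07
Design effect: 2.67 × 91.07 = 243.14.
Adjust for 60% response: 243.14 / 0.60 = 405.24.
Round up → n = 406.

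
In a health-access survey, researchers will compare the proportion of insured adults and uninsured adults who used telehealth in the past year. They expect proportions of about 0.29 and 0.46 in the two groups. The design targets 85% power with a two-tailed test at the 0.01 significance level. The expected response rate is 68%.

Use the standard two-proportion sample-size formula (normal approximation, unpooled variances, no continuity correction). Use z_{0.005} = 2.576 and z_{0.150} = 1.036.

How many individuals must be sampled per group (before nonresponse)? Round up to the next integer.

n = 302 per group

n = (z_{α/2} + z_β)² · [p₁(1−p₁) + p₂(1−p₂)] / (p₁ − p₂)²
  = (2.576 + 1.036)² · (0.29·0.71 + 0.46·0.54) / (-0.17)²
  = (3.612)² · (0.2059 + 0.2484) / 0.0289
  = 13.0465 · 0.4543 / 0.0289
  = 205.09
Adjust for 68% response: 205.09 / 0.68 = 301.60.
Round up → n = 302 per group.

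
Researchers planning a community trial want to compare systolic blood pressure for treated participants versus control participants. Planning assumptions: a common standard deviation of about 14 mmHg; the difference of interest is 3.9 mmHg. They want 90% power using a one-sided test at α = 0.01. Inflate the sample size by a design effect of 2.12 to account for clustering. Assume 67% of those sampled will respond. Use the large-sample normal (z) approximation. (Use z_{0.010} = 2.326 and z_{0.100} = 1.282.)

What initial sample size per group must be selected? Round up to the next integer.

n = 1062 per group

n = (z_α + z_β)² · (σ₁² + σ₂²) / δ²
  = (2.326 + 1.282)² · (2·14² = 392) / 3.9²
  = 13.0177 · 392 / 15.21
  = 335.50
Design effect: 2.12 × 335.50 = 711.26.
Adjust for 67% response: 711.26 / 0.67 = 1061.58.
Round up → n = 1062 per group.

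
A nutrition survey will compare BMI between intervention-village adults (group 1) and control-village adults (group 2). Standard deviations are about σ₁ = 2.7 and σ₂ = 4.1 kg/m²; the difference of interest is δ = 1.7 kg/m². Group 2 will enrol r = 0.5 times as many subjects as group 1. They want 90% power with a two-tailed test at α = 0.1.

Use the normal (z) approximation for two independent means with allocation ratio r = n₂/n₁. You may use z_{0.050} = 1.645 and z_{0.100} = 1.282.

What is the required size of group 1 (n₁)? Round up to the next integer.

n₁ = (z_{α/2} + z_β)² · (σ₁² + σ₂²/r) / δ²
   = (1.645 + 1.282)² · (2.7² + 4.1²/0.5) / 1.7²
   = 8.5673 · (7.29 + 33.62) / 2.89
   = 8.5673 · 40.91 / 2.89
   = 121.28
Round up → n₁ = 122; n₂ = r·n₁ = 0.5 × 122 = 61.

n₁ = 122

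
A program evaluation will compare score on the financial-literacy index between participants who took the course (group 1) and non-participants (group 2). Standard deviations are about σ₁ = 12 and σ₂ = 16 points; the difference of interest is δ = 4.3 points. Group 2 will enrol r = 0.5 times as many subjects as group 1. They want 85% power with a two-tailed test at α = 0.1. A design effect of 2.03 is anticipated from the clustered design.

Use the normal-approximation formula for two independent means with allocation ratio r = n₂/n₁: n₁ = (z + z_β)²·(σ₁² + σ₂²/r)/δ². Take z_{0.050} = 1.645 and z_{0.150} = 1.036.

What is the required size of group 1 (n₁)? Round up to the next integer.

n₁ = (z_{α/2} + z_β)² · (σ₁² + σ₂²/r) / δ²
   = (1.645 + 1.036)² · (12² + 16²/0.5) / 4.3²
   = 7.1878 · (144 + 512) / 18.49
   = 7.1878 · 656 / 18.49
   = 255.01
Design effect: 2.03 × 255.01 = 517.67.
Round up → n₁ = 518; n₂ = r·n₁ = 0.5 × 518 = 259.

n₁ = 518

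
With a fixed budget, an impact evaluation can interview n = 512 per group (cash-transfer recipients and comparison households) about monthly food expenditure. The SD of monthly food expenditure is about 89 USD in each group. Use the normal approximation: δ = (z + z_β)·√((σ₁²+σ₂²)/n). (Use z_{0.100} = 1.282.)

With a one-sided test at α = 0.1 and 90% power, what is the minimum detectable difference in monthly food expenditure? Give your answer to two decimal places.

δ = (z_α + z_β) · √((σ₁²+σ₂²)/n)
  = (1.282 + 1.282) · √(15842/512)
  = 2.564 · √30.9414
  = 2.564 · 5.5625
  = 14.2622

Minimum detectable difference ≈ 14.26 USD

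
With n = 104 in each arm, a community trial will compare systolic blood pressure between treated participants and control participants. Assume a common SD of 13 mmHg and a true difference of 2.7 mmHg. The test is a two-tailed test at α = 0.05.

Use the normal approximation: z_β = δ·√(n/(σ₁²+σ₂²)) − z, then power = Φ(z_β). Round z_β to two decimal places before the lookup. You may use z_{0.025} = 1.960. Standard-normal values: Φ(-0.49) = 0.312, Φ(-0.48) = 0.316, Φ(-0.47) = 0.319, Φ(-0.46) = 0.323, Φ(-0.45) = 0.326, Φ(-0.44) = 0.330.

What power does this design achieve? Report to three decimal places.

Power ≈ 0.323

z_β = δ·√(n/(σ₁²+σ₂²)) − z_{α/2}
    = 2.7 · √(104/338) − 1.960
    = 2.7 · 0.55470 − 1.960
    = 1.4977 − 1.960 = -0.4623 → -0.46
Power = Φ(-0.46) = 0.323.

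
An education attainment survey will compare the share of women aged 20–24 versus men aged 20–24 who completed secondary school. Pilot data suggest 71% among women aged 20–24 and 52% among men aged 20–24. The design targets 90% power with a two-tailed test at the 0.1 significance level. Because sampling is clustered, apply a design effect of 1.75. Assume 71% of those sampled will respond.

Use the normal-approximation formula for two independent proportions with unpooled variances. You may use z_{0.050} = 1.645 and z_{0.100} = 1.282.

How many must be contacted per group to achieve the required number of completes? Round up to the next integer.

n = (z_{α/2} + z_β)² · [p₁(1−p₁) + p₂(1−p₂)] / (p₁ − p₂)²
  = (1.645 + 1.282)² · (0.71·0.29 + 0.52·0.48) / (0.19)²
  = (2.927)² · (0.2059 + 0.2496) / 0.0361
  = 8.5673 · 0.4555 / 0.0361
  = 108.10
Design effect: 1.75 × 108.10 = 189.18.
Adjust for 71% response: 189.18 / 0.71 = 266.44.
Round up → n = 267 per group.

n = 267 per group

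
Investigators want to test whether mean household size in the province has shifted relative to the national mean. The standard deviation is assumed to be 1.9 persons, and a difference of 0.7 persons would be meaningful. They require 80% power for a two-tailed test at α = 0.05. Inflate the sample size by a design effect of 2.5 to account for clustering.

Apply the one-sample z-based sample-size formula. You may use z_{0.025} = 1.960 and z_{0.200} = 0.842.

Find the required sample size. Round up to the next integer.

n = (z_{α/2} + z_β)² · σ² / δ²
  = (1.960 + 0.842)² · 1.9² / 0.7²
  = 7.8512 · 3.61 / 0.49
  = 57.84
Design effect: 2.5 × 57.84 = 144.61.
Round up → n = 145.

n = 145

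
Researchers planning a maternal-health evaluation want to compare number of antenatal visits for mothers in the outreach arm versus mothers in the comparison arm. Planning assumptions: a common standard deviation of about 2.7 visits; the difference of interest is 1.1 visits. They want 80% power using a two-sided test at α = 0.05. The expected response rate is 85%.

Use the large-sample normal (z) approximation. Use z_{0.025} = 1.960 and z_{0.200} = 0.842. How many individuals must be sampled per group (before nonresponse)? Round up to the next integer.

n = 112 per group

n = (z_{α/2} + z_β)² · (σ₁² + σ₂²) / δ²
  = (1.960 + 0.842)² · (2·2.7² = 14.58) / 1.1²
  = 7.8512 · 14.58 / 1.21
  = 94.60
Adjust for 85% response: 94.60 / 0.85 = 111.30.
Round up → n = 112 per group.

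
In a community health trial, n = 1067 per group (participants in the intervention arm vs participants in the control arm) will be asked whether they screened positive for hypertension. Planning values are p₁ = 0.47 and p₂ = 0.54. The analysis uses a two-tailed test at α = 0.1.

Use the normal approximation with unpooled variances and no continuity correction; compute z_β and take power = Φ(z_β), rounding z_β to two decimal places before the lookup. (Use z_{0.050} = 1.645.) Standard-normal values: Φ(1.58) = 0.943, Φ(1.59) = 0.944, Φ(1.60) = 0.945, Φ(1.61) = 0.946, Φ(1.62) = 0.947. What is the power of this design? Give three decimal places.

Power ≈ 0.945

z_β = |p₁−p₂|·√(n/[p₁q₁+p₂q₂]) − z_{α/2}
    = 0.07 · √(1067/0.4975) − 1.645
    = 0.07 · 46.3112 − 1.645
    = 3.2418 − 1.645 = 1.5968 → 1.60
Power = Φ(1.60) = 0.945.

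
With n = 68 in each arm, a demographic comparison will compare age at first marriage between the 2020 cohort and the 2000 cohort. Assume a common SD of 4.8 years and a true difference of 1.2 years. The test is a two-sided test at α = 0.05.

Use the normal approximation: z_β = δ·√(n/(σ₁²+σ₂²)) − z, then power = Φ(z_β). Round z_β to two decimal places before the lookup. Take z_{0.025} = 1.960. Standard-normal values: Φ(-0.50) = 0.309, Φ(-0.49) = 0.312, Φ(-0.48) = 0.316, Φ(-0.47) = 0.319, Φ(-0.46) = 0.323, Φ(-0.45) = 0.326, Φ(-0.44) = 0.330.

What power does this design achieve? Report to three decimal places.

z_β = δ·√(n/(σ₁²+σ₂²)) − z_{α/2}
    = 1.2 · √(68/46.08) − 1.960
    = 1.2 · 1.21478 − 1.960
    = 1.4577 − 1.960 = -0.5023 → -0.50
Power = Φ(-0.50) = 0.309.

Power ≈ 0.309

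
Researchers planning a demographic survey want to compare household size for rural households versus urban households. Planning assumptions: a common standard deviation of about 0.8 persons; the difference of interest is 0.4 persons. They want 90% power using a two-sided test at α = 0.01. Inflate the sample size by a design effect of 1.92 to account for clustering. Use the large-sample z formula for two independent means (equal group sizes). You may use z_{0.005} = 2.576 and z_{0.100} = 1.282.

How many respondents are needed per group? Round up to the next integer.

n = 229 per group

n = (z_{α/2} + z_β)² · (σ₁² + σ₂²) / δ²
  = (2.576 + 1.282)² · (2·0.8² = 1.28) / 0.4²
  = 14.8842 · 1.28 / 0.16
  = 119.07
Design effect: 1.92 × 119.07 = 228.62.
Round up → n = 229 per group.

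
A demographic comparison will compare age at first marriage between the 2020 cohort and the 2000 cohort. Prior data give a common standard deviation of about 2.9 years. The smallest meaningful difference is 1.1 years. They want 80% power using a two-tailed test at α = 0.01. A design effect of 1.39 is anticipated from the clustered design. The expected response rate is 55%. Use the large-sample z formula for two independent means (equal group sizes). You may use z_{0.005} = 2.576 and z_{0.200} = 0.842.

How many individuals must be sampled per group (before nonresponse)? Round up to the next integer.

n = (z_{α/2} + z_β)² · (σ₁² + σ₂²) / δ²
  = (2.576 + 0.842)² · (2·2.9² = 16.82) / 1.1²
  = 11.6827 · 16.82 / 1.21
  = 162.40
Design effect: 1.39 × 162.40 = 225.74.
Adjust for 55% response: 225.74 / 0.55 = 410.43.
Round up → n = 411 per group.

n = 411 per group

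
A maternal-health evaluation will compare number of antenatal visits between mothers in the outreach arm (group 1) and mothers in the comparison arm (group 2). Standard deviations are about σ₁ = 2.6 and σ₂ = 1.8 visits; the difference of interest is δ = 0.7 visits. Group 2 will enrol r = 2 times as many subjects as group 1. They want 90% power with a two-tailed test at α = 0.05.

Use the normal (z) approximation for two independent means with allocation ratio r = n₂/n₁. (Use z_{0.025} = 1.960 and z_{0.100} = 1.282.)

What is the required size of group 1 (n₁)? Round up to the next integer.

n₁ = 180

n₁ = (z_{α/2} + z_β)² · (σ₁² + σ₂²/r) / δ²
   = (1.960 + 1.282)² · (2.6² + 1.8²/2) / 0.7²
   = 10.5106 · (6.76 + 1.62) / 0.49
   = 10.5106 · 8.38 / 0.49
   = 179.75
Round up → n₁ = 180; n₂ = r·n₁ = 2 × 180 = 360.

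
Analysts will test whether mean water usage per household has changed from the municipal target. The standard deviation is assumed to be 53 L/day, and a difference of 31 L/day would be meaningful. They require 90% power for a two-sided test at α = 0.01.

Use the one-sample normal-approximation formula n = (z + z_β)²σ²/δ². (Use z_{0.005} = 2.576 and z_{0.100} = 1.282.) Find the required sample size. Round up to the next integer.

n = 44

n = (z_{α/2} + z_β)² · σ² / δ²
  = (2.576 + 1.282)² · 53² / 31²
  = 14.8842 · 2809 / 961
  = 43.51
Round up → n = 44.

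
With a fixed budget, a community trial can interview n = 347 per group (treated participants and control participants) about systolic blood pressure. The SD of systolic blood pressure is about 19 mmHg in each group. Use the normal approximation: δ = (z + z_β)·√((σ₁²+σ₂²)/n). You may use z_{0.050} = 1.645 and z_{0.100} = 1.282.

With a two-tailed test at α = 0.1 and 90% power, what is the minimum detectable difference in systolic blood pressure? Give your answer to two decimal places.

δ = (z_{α/2} + z_β) · √((σ₁²+σ₂²)/n)
  = (1.645 + 1.282) · √(722/347)
  = 2.927 · √2.0807
  = 2.927 · 1.4425
  = 4.2221

Minimum detectable difference ≈ 4.22 mmHg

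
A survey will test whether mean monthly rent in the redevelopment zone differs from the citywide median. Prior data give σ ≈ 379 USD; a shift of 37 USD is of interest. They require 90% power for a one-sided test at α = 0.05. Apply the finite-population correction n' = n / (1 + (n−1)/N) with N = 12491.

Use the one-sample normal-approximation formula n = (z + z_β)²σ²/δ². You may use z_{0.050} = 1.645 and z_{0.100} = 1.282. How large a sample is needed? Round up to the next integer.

n = 839

n = (z_α + z_β)² · σ² / δ²
  = (1.645 + 1.282)² · 379² / 37²
  = 8.5673 · 143641 / 1369
  = 898.92
Finite-population correction (N = 12491): 898.92 / (1 + (898.92 − 1)/12491) = 838.63.
Round up → n = 839.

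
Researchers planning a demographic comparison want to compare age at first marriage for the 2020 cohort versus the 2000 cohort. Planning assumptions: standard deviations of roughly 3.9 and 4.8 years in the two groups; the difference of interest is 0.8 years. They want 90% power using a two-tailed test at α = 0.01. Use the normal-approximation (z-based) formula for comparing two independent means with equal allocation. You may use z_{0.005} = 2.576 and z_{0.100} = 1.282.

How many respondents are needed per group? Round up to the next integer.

n = 890 per group

n = (z_{α/2} + z_β)² · (σ₁² + σ₂²) / δ²
  = (2.576 + 1.282)² · (3.9² + 4.8² = 38.25) / 0.8²
  = 14.8842 · 38.25 / 0.64
  = 889.56
Round up → n = 890 per group.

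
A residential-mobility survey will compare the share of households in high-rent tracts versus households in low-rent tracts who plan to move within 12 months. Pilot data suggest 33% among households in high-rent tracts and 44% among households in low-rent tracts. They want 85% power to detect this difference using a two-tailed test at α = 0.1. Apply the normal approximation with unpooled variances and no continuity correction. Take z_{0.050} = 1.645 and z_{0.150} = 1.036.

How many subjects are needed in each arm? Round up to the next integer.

n = 278 per group

n = (z_{α/2} + z_β)² · [p₁(1−p₁) + p₂(1−p₂)] / (p₁ − p₂)²
  = (1.645 + 1.036)² · (0.33·0.67 + 0.44·0.56) / (-0.11)²
  = (2.681)² · (0.2211 + 0.2464) / 0.0121
  = 7.1878 · 0.4675 / 0.0121
  = 277.71
Round up → n = 278 per group.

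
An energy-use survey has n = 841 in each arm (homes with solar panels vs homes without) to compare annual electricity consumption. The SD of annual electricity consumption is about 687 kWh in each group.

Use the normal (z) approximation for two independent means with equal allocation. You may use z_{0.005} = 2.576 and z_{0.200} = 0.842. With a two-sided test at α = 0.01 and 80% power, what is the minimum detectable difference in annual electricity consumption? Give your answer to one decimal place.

Minimum detectable difference ≈ 114.5 kWh

δ = (z_{α/2} + z_β) · √((σ₁²+σ₂²)/n)
  = (2.576 + 0.842) · √(943938/841)
  = 3.418 · √1122.4
  = 3.418 · 33.5022
  = 114.5106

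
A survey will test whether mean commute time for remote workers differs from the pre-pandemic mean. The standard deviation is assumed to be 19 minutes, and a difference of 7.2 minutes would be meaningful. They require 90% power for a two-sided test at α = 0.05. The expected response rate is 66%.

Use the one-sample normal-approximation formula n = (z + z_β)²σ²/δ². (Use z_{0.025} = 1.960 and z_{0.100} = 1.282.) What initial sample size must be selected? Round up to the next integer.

n = 111

n = (z_{α/2} + z_β)² · σ² / δ²
  = (1.960 + 1.282)² · 19² / 7.2²
  = 10.5106 · 361 / 51.84
  = 73.19
Adjust for 66% response: 73.19 / 0.66 = 110.90.
Round up → n = 111.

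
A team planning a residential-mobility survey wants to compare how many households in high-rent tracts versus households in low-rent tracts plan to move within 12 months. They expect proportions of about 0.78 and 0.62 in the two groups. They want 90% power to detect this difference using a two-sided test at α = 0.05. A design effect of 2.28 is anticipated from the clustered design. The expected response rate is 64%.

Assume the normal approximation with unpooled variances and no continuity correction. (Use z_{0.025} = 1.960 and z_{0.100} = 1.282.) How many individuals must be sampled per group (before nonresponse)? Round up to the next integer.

n = (z_{α/2} + z_β)² · [p₁(1−p₁) + p₂(1−p₂)] / (p₁ − p₂)²
  = (1.960 + 1.282)² · (0.78·0.22 + 0.62·0.38) / (0.16)²
  = (3.242)² · (0.1716 + 0.2356) / 0.0256
  = 10.5106 · 0.4072 / 0.0256
  = 167.18
Design effect: 2.28 × 167.18 = 381.18.
Adjust for 64% response: 381.18 / 0.64 = 595.59.
Round up → n = 596 per group.

n = 596 per group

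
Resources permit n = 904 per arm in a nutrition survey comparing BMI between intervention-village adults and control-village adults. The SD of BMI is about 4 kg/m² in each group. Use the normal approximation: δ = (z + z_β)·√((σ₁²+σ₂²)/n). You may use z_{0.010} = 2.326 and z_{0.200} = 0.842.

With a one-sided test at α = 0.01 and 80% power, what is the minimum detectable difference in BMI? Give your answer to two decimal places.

Minimum detectable difference ≈ 0.60 kg/m²

δ = (z_α + z_β) · √((σ₁²+σ₂²)/n)
  = (2.326 + 0.842) · √(32/904)
  = 3.168 · √0.0354
  = 3.168 · 0.1881
  = 0.5960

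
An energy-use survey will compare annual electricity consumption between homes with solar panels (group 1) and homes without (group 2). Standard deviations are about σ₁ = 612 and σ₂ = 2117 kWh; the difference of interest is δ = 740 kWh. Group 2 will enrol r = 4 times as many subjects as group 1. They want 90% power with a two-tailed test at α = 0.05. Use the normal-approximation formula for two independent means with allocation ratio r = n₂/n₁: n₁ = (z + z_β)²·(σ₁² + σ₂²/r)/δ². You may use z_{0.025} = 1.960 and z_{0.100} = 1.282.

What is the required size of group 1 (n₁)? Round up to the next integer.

n₁ = (z_{α/2} + z_β)² · (σ₁² + σ₂²/r) / δ²
   = (1.960 + 1.282)² · (612² + 2117²/4) / 740²
   = 10.5106 · (374544 + 1120422.2) / 547600
   = 10.5106 · 1494966.2 / 547600
   = 28.69
Round up → n₁ = 29; n₂ = r·n₁ = 4 × 29 = 116.

n₁ = 29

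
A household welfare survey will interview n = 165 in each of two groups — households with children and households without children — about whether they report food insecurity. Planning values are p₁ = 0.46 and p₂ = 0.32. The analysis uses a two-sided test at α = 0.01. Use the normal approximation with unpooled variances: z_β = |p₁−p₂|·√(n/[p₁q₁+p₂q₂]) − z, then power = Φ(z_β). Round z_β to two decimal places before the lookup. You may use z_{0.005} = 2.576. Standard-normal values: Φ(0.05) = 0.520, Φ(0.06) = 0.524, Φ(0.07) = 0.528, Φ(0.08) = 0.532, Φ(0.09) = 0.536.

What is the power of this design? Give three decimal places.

z_β = |p₁−p₂|·√(n/[p₁q₁+p₂q₂]) − z_{α/2}
    = 0.14 · √(165/0.4660) − 2.576
    = 0.14 · 18.8169 − 2.576
    = 2.6344 − 2.576 = 0.0584 → 0.06
Power = Φ(0.06) = 0.524.

Power ≈ 0.524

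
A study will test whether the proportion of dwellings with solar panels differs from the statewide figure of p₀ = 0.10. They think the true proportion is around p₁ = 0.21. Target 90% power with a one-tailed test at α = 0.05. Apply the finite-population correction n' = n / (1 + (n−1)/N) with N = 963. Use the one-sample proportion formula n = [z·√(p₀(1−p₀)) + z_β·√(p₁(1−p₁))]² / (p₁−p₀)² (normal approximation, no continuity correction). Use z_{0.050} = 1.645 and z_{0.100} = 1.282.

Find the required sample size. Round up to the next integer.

n = 79

n = [z_α·√(p₀q₀) + z_β·√(p₁q₁)]² / (p₁ − p₀)²
  = [1.645·√(0.10·0.90) + 1.282·√(0.21·0.79)]² / (0.11)²
  = [1.645·0.3000 + 1.282·0.4073]² / 0.0121
  = [1.0157]² / 0.0121
  = 85.25
Finite-population correction (N = 963): 85.25 / (1 + (85.25 − 1)/963) = 78.40.
Round up → n = 79.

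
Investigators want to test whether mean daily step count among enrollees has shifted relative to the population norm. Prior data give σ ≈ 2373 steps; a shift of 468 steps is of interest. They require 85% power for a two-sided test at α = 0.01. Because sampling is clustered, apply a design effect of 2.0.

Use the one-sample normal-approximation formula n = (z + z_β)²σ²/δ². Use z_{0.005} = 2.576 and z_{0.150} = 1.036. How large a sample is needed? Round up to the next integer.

n = (z_{α/2} + z_β)² · σ² / δ²
  = (2.576 + 1.036)² · 2373² / 468²
  = 13.0465 · 5631129 / 219024
  = 335.43
Design effect: 2.0 × 335.43 = 670.86.
Round up → n = 671.

n = 671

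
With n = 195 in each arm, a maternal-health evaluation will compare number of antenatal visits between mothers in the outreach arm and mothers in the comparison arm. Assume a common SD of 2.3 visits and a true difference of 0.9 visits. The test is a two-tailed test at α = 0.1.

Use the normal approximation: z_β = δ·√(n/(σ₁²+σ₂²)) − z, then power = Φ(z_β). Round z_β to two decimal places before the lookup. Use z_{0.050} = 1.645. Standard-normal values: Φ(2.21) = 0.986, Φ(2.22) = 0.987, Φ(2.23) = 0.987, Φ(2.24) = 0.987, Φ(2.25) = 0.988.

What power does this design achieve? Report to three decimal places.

z_β = δ·√(n/(σ₁²+σ₂²)) − z_{α/2}
    = 0.9 · √(195/10.58) − 1.645
    = 0.9 · 4.29313 − 1.645
    = 3.8638 − 1.645 = 2.2188 → 2.22
Power = Φ(2.22) = 0.987.

Power ≈ 0.987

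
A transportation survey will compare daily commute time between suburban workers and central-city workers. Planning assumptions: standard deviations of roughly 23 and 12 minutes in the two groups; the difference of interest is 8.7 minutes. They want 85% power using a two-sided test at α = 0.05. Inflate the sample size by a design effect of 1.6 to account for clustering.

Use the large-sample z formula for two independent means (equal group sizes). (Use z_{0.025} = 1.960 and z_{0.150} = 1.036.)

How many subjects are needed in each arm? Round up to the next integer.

n = (z_{α/2} + z_β)² · (σ₁² + σ₂²) / δ²
  = (1.960 + 1.036)² · (23² + 12² = 673) / 8.7²
  = 8.9760 · 673 / 75.69
  = 79.81
Design effect: 1.6 × 79.81 = 127.70.
Round up → n = 128 per group.

n = 128 per group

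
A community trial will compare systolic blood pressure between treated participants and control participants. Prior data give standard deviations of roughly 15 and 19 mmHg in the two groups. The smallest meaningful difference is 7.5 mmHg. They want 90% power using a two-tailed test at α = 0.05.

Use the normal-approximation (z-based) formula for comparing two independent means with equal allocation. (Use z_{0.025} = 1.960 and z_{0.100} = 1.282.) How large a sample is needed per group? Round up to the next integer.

n = (z_{α/2} + z_β)² · (σ₁² + σ₂²) / δ²
  = (1.960 + 1.282)² · (15² + 19² = 586) / 7.5²
  = 10.5106 · 586 / 56.25
  = 109.50
Round up → n = 110 per group.

n = 110 per group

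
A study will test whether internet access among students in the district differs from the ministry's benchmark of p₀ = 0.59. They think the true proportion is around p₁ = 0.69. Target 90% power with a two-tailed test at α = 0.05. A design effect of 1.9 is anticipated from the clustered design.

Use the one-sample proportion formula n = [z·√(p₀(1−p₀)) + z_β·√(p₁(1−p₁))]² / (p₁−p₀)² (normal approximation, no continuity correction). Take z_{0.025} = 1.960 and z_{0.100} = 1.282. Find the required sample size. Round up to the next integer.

n = 461

n = [z_{α/2}·√(p₀q₀) + z_β·√(p₁q₁)]² / (p₁ − p₀)²
  = [1.960·√(0.59·0.41) + 1.282·√(0.69·0.31)]² / (0.10)²
  = [1.960·0.4918 + 1.282·0.4625]² / 0.0100
  = [1.5569]² / 0.0100
  = 242.40
Design effect: 1.9 × 242.40 = 460.55.
Round up → n = 461.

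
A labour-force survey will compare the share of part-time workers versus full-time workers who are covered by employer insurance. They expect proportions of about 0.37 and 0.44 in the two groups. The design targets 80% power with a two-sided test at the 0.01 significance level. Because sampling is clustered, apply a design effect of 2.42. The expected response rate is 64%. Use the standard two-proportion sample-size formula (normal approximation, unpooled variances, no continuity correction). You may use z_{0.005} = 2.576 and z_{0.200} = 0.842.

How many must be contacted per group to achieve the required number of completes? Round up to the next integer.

n = 4323 per group

n = (z_{α/2} + z_β)² · [p₁(1−p₁) + p₂(1−p₂)] / (p₁ − p₂)²
  = (2.576 + 0.842)² · (0.37·0.63 + 0.44·0.56) / (-0.07)²
  = (3.418)² · (0.2331 + 0.2464) / 0.0049
  = 11.6827 · 0.4795 / 0.0049
  = 1143.24
Design effect: 2.42 × 1143.24 = 2766.64.
Adjust for 64% response: 2766.64 / 0.64 = 4322.87.
Round up → n = 4323 per group.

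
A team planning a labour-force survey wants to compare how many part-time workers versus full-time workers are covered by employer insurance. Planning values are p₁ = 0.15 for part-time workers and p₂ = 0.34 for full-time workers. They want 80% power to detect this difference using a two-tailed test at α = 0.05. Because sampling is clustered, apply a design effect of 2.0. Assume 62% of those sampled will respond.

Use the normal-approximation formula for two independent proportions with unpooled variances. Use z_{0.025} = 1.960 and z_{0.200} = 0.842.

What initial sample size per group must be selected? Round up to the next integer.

n = 247 per group

n = (z_{α/2} + z_β)² · [p₁(1−p₁) + p₂(1−p₂)] / (p₁ − p₂)²
  = (1.960 + 0.842)² · (0.15·0.85 + 0.34·0.66) / (-0.19)²
  = (2.802)² · (0.1275 + 0.2244) / 0.0361
  = 7.8512 · 0.3519 / 0.0361
  = 76.53
Design effect: 2.0 × 76.53 = 153.07.
Adjust for 62% response: 153.07 / 0.62 = 246.88.
Round up → n = 247 per group.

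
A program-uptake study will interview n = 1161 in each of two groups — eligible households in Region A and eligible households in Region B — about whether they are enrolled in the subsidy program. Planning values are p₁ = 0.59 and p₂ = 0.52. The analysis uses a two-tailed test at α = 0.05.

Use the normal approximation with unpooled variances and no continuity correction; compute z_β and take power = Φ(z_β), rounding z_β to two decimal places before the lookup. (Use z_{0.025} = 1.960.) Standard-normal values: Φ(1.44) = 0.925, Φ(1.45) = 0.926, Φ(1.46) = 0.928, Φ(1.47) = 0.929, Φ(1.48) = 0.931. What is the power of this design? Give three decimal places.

Power ≈ 0.925

z_β = |p₁−p₂|·√(n/[p₁q₁+p₂q₂]) − z_{α/2}
    = 0.07 · √(1161/0.4915) − 1.960
    = 0.07 · 48.6020 − 1.960
    = 3.4021 − 1.960 = 1.4421 → 1.44
Power = Φ(1.44) = 0.925.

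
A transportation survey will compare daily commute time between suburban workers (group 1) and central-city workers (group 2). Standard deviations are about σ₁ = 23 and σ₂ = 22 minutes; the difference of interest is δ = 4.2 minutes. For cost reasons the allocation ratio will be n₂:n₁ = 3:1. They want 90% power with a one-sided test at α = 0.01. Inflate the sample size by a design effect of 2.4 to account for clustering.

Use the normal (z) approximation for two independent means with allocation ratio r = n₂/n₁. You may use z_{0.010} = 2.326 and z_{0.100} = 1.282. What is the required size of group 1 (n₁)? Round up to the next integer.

n₁ = 1223

n₁ = (z_α + z_β)² · (σ₁² + σ₂²/r) / δ²
   = (2.326 + 1.282)² · (23² + 22²/3) / 4.2²
   = 13.0177 · (529 + 161.3333) / 17.64
   = 13.0177 · 690.3333 / 17.64
   = 509.44
Design effect: 2.4 × 509.44 = 1222.66.
Round up → n₁ = 1223; n₂ = r·n₁ = 3 × 1223 = 3669.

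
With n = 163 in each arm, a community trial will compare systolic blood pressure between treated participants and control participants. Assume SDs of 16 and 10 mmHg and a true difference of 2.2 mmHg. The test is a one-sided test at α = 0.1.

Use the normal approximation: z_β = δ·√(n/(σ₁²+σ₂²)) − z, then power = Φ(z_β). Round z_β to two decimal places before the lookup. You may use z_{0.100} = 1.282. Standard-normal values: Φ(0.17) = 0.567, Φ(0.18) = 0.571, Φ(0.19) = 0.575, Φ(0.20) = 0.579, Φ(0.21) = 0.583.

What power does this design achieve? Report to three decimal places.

Power ≈ 0.583

z_β = δ·√(n/(σ₁²+σ₂²)) − z_α
    = 2.2 · √(163/356) − 1.282
    = 2.2 · 0.67666 − 1.282
    = 1.4886 − 1.282 = 0.2066 → 0.21
Power = Φ(0.21) = 0.583.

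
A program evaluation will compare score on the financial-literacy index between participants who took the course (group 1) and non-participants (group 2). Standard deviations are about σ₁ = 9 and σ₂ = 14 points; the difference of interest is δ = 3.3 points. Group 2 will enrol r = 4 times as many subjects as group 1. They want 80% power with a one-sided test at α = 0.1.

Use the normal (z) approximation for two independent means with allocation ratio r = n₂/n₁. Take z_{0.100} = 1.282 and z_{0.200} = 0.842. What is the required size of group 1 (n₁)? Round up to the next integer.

n₁ = (z_α + z_β)² · (σ₁² + σ₂²/r) / δ²
   = (1.282 + 0.842)² · (9² + 14²/4) / 3.3²
   = 4.5114 · (81 + 49) / 10.89
   = 4.5114 · 130 / 10.89
   = 53.85
Round up → n₁ = 54; n₂ = r·n₁ = 4 × 54 = 216.

n₁ = 54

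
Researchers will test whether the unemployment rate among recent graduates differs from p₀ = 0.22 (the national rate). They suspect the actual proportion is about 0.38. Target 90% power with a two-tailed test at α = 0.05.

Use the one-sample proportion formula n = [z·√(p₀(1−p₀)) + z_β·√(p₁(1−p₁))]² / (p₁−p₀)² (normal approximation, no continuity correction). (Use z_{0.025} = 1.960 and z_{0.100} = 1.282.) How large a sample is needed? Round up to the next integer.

n = 81

n = [z_{α/2}·√(p₀q₀) + z_β·√(p₁q₁)]² / (p₁ − p₀)²
  = [1.960·√(0.22·0.78) + 1.282·√(0.38·0.62)]² / (0.16)²
  = [1.960·0.4142 + 1.282·0.4854]² / 0.0256
  = [1.4342]² / 0.0256
  = 80.35
Round up → n = 81.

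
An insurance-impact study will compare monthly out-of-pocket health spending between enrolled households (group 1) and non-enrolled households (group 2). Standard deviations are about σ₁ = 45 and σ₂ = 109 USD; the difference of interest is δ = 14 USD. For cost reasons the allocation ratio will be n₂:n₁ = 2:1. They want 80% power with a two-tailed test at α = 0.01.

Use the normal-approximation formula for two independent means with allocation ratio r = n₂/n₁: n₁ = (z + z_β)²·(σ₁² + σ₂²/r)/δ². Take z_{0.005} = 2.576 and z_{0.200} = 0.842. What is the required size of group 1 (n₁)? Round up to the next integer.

n₁ = 475

n₁ = (z_{α/2} + z_β)² · (σ₁² + σ₂²/r) / δ²
   = (2.576 + 0.842)² · (45² + 109²/2) / 14²
   = 11.6827 · (2025 + 5940.5) / 196
   = 11.6827 · 7965.5 / 196
   = 474.79
Round up → n₁ = 475; n₂ = r·n₁ = 2 × 475 = 950.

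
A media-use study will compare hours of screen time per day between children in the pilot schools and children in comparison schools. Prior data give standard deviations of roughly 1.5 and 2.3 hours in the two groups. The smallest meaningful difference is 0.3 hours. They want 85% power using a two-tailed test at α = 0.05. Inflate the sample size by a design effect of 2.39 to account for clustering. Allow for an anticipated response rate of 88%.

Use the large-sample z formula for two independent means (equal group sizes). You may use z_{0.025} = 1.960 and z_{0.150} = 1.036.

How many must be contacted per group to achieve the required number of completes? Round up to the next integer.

n = (z_{α/2} + z_β)² · (σ₁² + σ₂²) / δ²
  = (1.960 + 1.036)² · (1.5² + 2.3² = 7.54) / 0.3²
  = 8.9760 · 7.54 / 0.09
  = 751.99
Design effect: 2.39 × 751.99 = 1797.26.
Adjust for 88% response: 1797.26 / 0.88 = 2042.34.
Round up → n = 2043 per group.

n = 2043 per group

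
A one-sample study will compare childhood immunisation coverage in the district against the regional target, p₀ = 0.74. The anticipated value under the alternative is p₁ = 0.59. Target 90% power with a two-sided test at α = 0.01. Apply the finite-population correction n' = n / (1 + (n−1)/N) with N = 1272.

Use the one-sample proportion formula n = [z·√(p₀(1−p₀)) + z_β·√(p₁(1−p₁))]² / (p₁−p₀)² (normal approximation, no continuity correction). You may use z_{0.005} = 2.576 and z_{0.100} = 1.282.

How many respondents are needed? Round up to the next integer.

n = [z_{α/2}·√(p₀q₀) + z_β·√(p₁q₁)]² / (p₁ − p₀)²
  = [2.576·√(0.74·0.26) + 1.282·√(0.59·0.41)]² / (-0.15)²
  = [2.576·0.4386 + 1.282·0.4918]² / 0.0225
  = [1.7605]² / 0.0225
  = 137.74
Finite-population correction (N = 1272): 137.74 / (1 + (137.74 − 1)/1272) = 124.37.
Round up → n = 125.

n = 125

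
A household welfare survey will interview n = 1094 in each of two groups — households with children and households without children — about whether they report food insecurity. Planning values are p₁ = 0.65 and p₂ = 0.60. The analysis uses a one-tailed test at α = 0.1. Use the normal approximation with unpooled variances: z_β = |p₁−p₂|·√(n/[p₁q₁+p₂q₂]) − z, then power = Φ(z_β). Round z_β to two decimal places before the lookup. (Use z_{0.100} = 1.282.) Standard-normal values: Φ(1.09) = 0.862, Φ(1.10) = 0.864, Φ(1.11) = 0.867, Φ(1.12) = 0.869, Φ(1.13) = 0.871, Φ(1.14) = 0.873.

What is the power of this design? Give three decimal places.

Power ≈ 0.873

z_β = |p₁−p₂|·√(n/[p₁q₁+p₂q₂]) − z_α
    = 0.05 · √(1094/0.4675) − 1.282
    = 0.05 · 48.3747 − 1.282
    = 2.4187 − 1.282 = 1.1367 → 1.14
Power = Φ(1.14) = 0.873.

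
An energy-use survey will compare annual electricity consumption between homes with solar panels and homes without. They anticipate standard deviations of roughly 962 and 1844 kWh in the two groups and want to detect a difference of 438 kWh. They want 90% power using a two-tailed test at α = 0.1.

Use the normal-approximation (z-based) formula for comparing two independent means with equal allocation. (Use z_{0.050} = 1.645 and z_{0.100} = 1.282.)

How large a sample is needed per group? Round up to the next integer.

n = (z_{α/2} + z_β)² · (σ₁² + σ₂²) / δ²
  = (1.645 + 1.282)² · (962² + 1844² = 4325780) / 438²
  = 8.5673 · 4325780 / 191844
  = 193.18
Round up → n = 194 per group.

n = 194 per group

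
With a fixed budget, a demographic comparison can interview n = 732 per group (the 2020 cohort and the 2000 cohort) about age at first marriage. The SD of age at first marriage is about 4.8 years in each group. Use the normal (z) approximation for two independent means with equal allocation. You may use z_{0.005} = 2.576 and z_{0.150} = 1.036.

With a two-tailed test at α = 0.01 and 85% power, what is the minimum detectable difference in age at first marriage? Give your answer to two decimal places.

δ = (z_{α/2} + z_β) · √((σ₁²+σ₂²)/n)
  = (2.576 + 1.036) · √(46.08/732)
  = 3.612 · √0.06295
  = 3.612 · 0.2509
  = 0.9063

Minimum detectable difference ≈ 0.91 years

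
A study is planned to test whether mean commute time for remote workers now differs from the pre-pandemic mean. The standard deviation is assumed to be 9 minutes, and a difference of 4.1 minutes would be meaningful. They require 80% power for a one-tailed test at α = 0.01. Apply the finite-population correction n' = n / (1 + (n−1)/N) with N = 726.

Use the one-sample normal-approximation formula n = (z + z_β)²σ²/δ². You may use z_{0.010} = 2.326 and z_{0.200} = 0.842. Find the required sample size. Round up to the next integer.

n = 46

n = (z_α + z_β)² · σ² / δ²
  = (2.326 + 0.842)² · 9² / 4.1²
  = 10.0362 · 81 / 16.81
  = 48.36
Finite-population correction (N = 726): 48.36 / (1 + (48.36 − 1)/726) = 45.40.
Round up → n = 46.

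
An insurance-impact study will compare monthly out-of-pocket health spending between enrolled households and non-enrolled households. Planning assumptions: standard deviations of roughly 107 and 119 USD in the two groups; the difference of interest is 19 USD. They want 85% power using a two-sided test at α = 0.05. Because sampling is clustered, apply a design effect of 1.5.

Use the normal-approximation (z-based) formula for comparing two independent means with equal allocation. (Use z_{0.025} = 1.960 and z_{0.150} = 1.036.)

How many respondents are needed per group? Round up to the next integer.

n = (z_{α/2} + z_β)² · (σ₁² + σ₂²) / δ²
  = (1.960 + 1.036)² · (107² + 119² = 25610) / 19²
  = 8.9760 · 25610 / 361
  = 636.77
Design effect: 1.5 × 636.77 = 955.16.
Round up → n = 956 per group.

n = 956 per group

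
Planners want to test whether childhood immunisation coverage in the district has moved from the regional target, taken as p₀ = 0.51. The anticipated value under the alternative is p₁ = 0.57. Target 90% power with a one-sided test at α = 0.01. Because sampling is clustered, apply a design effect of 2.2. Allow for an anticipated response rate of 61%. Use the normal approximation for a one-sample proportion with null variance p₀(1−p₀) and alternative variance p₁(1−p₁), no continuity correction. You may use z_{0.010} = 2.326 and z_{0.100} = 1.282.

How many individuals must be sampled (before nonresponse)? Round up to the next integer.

n = [z_α·√(p₀q₀) + z_β·√(p₁q₁)]² / (p₁ − p₀)²
  = [2.326·√(0.51·0.49) + 1.282·√(0.57·0.43)]² / (0.06)²
  = [2.326·0.4999 + 1.282·0.4951]² / 0.0036
  = [1.7975]² / 0.0036
  = 897.46
Design effect: 2.2 × 897.46 = 1974.40.
Adjust for 61% response: 1974.40 / 0.61 = 3236.73.
Round up → n = 3237.

n = 3237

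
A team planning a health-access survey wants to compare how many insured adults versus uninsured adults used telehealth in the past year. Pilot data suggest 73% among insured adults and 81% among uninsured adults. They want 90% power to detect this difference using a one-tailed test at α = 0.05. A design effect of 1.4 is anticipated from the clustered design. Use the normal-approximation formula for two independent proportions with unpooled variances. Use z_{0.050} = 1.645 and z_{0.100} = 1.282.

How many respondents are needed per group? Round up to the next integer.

n = 658 per group

n = (z_α + z_β)² · [p₁(1−p₁) + p₂(1−p₂)] / (p₁ − p₂)²
  = (1.645 + 1.282)² · (0.73·0.27 + 0.81·0.19) / (-0.08)²
  = (2.927)² · (0.1971 + 0.1539) / 0.0064
  = 8.5673 · 0.3510 / 0.0064
  = 469.86
Design effect: 1.4 × 469.86 = 657.81.
Round up → n = 658 per group.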